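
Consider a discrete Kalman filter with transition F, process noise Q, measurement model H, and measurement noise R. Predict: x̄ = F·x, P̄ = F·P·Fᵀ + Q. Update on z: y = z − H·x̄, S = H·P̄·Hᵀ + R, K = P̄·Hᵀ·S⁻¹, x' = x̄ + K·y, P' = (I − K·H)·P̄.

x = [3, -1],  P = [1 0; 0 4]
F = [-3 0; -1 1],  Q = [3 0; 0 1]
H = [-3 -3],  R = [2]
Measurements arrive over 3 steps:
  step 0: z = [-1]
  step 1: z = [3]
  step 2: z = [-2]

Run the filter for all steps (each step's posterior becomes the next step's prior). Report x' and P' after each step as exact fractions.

step 0: x' = [-81/109, 104/109], P' = [591/218 -561/218; -561/218 579/218]
step 1: x' = [-108216/138991, -28627/138991], P' = [137793/138991 -118935/138991; -118935/138991 130867/138991]
step 2: x' = [32464386/34864973, -8597918/34864973], P' = [34169766/34864973 -29315178/34864973; -29315178/34864973 32146588/34864973]

step 0: x̄ = F·x = [-9, -4]
step 0: P̄ = F·P·Fᵀ + Q = [12 3; 3 6]
step 0: y = z − H·x̄ = [-40]
step 0: S = H·P̄·Hᵀ + R = [218]
step 0: K = P̄·Hᵀ·S⁻¹ = [-45/218; -27/218]
step 0: x' = x̄ + K·y = [-81/109, 104/109]
step 0: P' = (I − K·H)·P̄ = [591/218 -561/218; -561/218 579/218]
step 1: x̄ = F·x = [243/109, 185/109]
step 1: P̄ = F·P·Fᵀ + Q = [5973/218 1728/109; 1728/109 1255/109]
step 1: y = z − H·x̄ = [1611/109]
step 1: S = H·P̄·Hᵀ + R = [138991/218]
step 1: K = P̄·Hᵀ·S⁻¹ = [-28287/138991; -17898/138991]
step 1: x' = x̄ + K·y = [-108216/138991, -28627/138991]
step 1: P' = (I − K·H)·P̄ = [137793/138991 -118935/138991; -118935/138991 130867/138991]
step 2: x̄ = F·x = [324648/138991, 79589/138991]
step 2: P̄ = F·P·Fᵀ + Q = [1657110/138991 770184/138991; 770184/138991 645521/138991]
step 2: y = z − H·x̄ = [934729/138991]
step 2: S = H·P̄·Hᵀ + R = [34864973/138991]
step 2: K = P̄·Hᵀ·S⁻¹ = [-7281882/34864973; -4247115/34864973]
step 2: x' = x̄ + K·y = [32464386/34864973, -8597918/34864973]
step 2: P' = (I − K·H)·P̄ = [34169766/34864973 -29315178/34864973; -29315178/34864973 32146588/34864973]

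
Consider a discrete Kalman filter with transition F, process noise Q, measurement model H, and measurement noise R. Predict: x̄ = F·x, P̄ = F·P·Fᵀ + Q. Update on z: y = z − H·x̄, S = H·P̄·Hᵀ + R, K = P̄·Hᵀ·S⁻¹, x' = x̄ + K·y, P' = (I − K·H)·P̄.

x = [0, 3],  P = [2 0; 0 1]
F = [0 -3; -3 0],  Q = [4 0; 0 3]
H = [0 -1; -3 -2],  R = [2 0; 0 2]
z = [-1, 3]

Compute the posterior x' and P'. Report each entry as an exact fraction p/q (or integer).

x' = [-1251/581, 129/83]
P' = [2782/2905 -468/415; -468/415 714/415]

x̄ = F·x = [-9, 0]
P̄ = F·P·Fᵀ + Q = [13 0; 0 21]
y = z − H·x̄ = [-1, -24]
S = H·P̄·Hᵀ + R = [23 42; 42 203]
K = P̄·Hᵀ·S⁻¹ = [234/415 -897/2905; -357/415 -12/415]
x' = x̄ + K·y = [-1251/581, 129/83]
P' = (I − K·H)·P̄ = [2782/2905 -468/415; -468/415 714/415]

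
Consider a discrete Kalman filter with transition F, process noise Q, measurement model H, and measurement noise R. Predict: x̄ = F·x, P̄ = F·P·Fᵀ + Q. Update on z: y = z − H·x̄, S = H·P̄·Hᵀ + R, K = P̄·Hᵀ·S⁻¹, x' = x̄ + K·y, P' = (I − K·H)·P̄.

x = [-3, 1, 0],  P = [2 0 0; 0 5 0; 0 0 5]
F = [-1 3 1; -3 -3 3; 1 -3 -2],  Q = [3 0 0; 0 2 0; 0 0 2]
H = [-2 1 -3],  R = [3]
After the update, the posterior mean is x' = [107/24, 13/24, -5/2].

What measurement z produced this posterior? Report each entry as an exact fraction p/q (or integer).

x̄ = F·x = [6, 6, -6]
P̄ = F·P·Fᵀ + Q = [55 -24 -57; -24 110 9; -57 9 69]
S = H·P̄·Hᵀ + R = [312]
K = P̄·Hᵀ·S⁻¹ = [37/312; 131/312; -7/26]
x' − x̄ = [-37/24, -131/24, 7/2] = K·y
y = (KᵀK)⁻¹·Kᵀ·(x' − x̄) = [-13]
z = y + H·x̄ = [-13] + [12] = [-1]

z = [-1]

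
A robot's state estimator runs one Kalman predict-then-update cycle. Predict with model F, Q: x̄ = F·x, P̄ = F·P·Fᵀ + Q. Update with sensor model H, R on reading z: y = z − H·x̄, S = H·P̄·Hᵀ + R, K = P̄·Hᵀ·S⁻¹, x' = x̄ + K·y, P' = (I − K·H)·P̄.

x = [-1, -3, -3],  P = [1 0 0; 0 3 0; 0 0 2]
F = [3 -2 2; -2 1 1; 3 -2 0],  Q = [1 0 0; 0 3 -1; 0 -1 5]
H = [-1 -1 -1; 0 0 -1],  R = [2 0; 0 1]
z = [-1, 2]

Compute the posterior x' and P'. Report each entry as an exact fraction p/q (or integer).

x' = [-7/734, 1079/734, -474/367]
P' = [2631/734 -1745/734 4/367; -1745/734 2747/734 -302/367; 4/367 -302/367 332/367]

x̄ = F·x = [-3, -4, 3]
P̄ = F·P·Fᵀ + Q = [30 -8 21; -8 12 -13; 21 -13 26]
y = z − H·x̄ = [-5, 5]
S = H·P̄·Hᵀ + R = [70 34; 34 27]
K = P̄·Hᵀ·S⁻¹ = [-447/734 -4/367; -199/734 302/367; -17/367 -332/367]
x' = x̄ + K·y = [-7/734, 1079/734, -474/367]
P' = (I − K·H)·P̄ = [2631/734 -1745/734 4/367; -1745/734 2747/734 -302/367; 4/367 -302/367 332/367]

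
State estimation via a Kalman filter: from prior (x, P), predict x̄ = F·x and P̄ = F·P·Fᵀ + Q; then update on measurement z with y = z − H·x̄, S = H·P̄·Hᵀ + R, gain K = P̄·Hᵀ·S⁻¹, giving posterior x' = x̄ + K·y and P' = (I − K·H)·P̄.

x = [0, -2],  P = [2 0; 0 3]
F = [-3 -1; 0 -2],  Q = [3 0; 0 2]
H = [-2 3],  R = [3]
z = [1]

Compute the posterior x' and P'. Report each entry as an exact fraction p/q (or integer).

x̄ = F·x = [2, 4]
P̄ = F·P·Fᵀ + Q = [24 6; 6 14]
y = z − H·x̄ = [-7]
S = H·P̄·Hᵀ + R = [153]
K = P̄·Hᵀ·S⁻¹ = [-10/51; 10/51]
x' = x̄ + K·y = [172/51, 134/51]
P' = (I − K·H)·P̄ = [308/17 202/17; 202/17 138/17]

x' = [172/51, 134/51]
P' = [308/17 202/17; 202/17 138/17]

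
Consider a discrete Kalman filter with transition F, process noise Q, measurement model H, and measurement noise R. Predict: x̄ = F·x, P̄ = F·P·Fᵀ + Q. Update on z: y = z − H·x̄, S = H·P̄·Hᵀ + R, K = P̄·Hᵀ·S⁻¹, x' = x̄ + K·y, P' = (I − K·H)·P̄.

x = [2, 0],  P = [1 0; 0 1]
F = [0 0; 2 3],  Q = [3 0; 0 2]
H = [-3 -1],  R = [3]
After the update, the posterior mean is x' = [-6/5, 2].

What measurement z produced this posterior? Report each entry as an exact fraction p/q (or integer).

z = [2]

x̄ = F·x = [0, 4]
P̄ = F·P·Fᵀ + Q = [3 0; 0 15]
S = H·P̄·Hᵀ + R = [45]
K = P̄·Hᵀ·S⁻¹ = [-1/5; -1/3]
x' − x̄ = [-6/5, -2] = K·y
y = (KᵀK)⁻¹·Kᵀ·(x' − x̄) = [6]
z = y + H·x̄ = [6] + [-4] = [2]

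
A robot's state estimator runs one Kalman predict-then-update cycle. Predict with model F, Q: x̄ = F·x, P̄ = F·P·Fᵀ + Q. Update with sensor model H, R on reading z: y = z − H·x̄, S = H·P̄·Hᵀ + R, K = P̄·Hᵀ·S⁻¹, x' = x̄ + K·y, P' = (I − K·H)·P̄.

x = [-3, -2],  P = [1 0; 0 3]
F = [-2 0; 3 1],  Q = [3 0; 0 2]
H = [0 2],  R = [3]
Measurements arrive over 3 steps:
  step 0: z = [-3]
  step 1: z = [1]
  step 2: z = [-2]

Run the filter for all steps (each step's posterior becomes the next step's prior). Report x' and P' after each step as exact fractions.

step 0: x' = [126/59, -117/59], P' = [269/59 -18/59; -18/59 42/59]
step 1: x' = [-18240/10069, 5729/10069], P' = [45019/10069 -4734/10069; -4734/10069 7419/10069]
step 2: x' = [149136/126731, -135713/126731], P' = [7418465/1647503 -781938/1647503; -781938/1647503 1212972/1647503]

step 0: x̄ = F·x = [6, -11]
step 0: P̄ = F·P·Fᵀ + Q = [7 -6; -6 14]
step 0: y = z − H·x̄ = [19]
step 0: S = H·P̄·Hᵀ + R = [59]
step 0: K = P̄·Hᵀ·S⁻¹ = [-12/59; 28/59]
step 0: x' = x̄ + K·y = [126/59, -117/59]
step 0: P' = (I − K·H)·P̄ = [269/59 -18/59; -18/59 42/59]
step 1: x̄ = F·x = [-252/59, 261/59]
step 1: P̄ = F·P·Fᵀ + Q = [1253/59 -1578/59; -1578/59 2473/59]
step 1: y = z − H·x̄ = [-463/59]
step 1: S = H·P̄·Hᵀ + R = [10069/59]
step 1: K = P̄·Hᵀ·S⁻¹ = [-3156/10069; 4946/10069]
step 1: x' = x̄ + K·y = [-18240/10069, 5729/10069]
step 1: P' = (I − K·H)·P̄ = [45019/10069 -4734/10069; -4734/10069 7419/10069]
step 2: x̄ = F·x = [36480/10069, -48991/10069]
step 2: P̄ = F·P·Fᵀ + Q = [210283/10069 -260646/10069; -260646/10069 404324/10069]
step 2: y = z − H·x̄ = [77844/10069]
step 2: S = H·P̄·Hᵀ + R = [1647503/10069]
step 2: K = P̄·Hᵀ·S⁻¹ = [-521292/1647503; 808648/1647503]
step 2: x' = x̄ + K·y = [149136/126731, -135713/126731]
step 2: P' = (I − K·H)·P̄ = [7418465/1647503 -781938/1647503; -781938/1647503 1212972/1647503]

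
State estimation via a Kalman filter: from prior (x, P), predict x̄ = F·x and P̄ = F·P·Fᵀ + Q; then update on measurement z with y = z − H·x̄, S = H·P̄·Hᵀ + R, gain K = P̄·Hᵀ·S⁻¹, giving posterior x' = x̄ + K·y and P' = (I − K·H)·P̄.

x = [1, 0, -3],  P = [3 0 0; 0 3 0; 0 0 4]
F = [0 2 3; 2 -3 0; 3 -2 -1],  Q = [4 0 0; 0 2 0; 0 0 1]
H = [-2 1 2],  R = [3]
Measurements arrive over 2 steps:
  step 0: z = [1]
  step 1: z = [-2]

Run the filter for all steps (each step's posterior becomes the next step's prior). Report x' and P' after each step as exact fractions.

step 0: x̄ = F·x = [-9, 2, 6]
step 0: P̄ = F·P·Fᵀ + Q = [52 -18 -24; -18 41 36; -24 36 44]
step 0: y = z − H·x̄ = [-31]
step 0: S = H·P̄·Hᵀ + R = [836]
step 0: K = P̄·Hᵀ·S⁻¹ = [-85/418; 149/836; 43/209]
step 0: x' = x̄ + K·y = [-1127/418, -2947/836, -79/209]
step 0: P' = (I − K·H)·P̄ = [3643/209 5141/418 2294/209; 5141/418 12075/836 1117/209; 2294/209 1117/209 1800/209]
step 1: x̄ = F·x = [-311/38, 4333/836, -138/209]
step 1: P̄ = F·P·Fᵀ + Q = [3865/19 -749/38 878/19; -749/38 45251/836 5317/209; 878/19 5317/209 6729/209]
step 1: y = z − H·x̄ = [-18585/836]
step 1: S = H·P̄·Hᵀ + R = [677591/836]
step 1: K = P̄·Hᵀ·S⁻¹ = [-279334/677591; 120743/677591; -2164/677591]
step 1: x' = x̄ + K·y = [664288/677591, 827743/677591, -399297/677591]
step 1: P' = (I − K·H)·P̄ = [44501964/677591 26988374/677591 30588776/677591; 26988374/677591 19237797/677591 17550590/677591; 30588776/677591 17550590/677591 21810235/677591]

step 0: x' = [-1127/418, -2947/836, -79/209], P' = [3643/209 5141/418 2294/209; 5141/418 12075/836 1117/209; 2294/209 1117/209 1800/209]
step 1: x' = [664288/677591, 827743/677591, -399297/677591], P' = [44501964/677591 26988374/677591 30588776/677591; 26988374/677591 19237797/677591 17550590/677591; 30588776/677591 17550590/677591 21810235/677591]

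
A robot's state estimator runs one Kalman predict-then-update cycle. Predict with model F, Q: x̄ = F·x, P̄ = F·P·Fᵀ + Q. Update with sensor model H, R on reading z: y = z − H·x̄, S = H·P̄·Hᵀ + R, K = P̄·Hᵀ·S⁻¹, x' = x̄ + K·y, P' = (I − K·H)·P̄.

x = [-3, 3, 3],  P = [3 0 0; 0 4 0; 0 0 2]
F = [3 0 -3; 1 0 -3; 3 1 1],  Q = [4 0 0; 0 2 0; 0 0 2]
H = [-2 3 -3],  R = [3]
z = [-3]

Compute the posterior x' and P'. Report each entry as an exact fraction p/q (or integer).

x' = [-1950/119, -7212/595, -129/595]
P' = [4551/119 3309/119 291/119; 3309/119 13649/595 2613/595; 291/119 2613/595 1781/595]

x̄ = F·x = [-18, -12, -3]
P̄ = F·P·Fᵀ + Q = [49 27 21; 27 23 3; 21 3 35]
y = z − H·x̄ = [-12]
S = H·P̄·Hᵀ + R = [595]
K = P̄·Hᵀ·S⁻¹ = [-16/119; 6/595; -138/595]
x' = x̄ + K·y = [-1950/119, -7212/595, -129/595]
P' = (I − K·H)·P̄ = [4551/119 3309/119 291/119; 3309/119 13649/595 2613/595; 291/119 2613/595 1781/595]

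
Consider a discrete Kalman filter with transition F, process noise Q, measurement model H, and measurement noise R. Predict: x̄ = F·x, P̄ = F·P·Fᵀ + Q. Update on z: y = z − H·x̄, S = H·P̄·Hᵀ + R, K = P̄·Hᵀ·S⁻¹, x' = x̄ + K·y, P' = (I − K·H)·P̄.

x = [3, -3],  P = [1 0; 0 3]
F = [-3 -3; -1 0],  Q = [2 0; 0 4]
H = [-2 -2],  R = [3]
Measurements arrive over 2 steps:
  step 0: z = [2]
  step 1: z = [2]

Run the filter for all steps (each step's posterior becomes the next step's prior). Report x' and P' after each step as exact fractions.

step 0: x' = [328/199, -533/199], P' = [838/199 -715/199; -715/199 739/199]
step 1: x' = [32025/16969, -47536/16969], P' = [58951/16969 -52681/16969; -52681/16969 58690/16969]

step 0: x̄ = F·x = [0, -3]
step 0: P̄ = F·P·Fᵀ + Q = [38 3; 3 5]
step 0: y = z − H·x̄ = [-4]
step 0: S = H·P̄·Hᵀ + R = [199]
step 0: K = P̄·Hᵀ·S⁻¹ = [-82/199; -16/199]
step 0: x' = x̄ + K·y = [328/199, -533/199]
step 0: P' = (I − K·H)·P̄ = [838/199 -715/199; -715/199 739/199]
step 1: x̄ = F·x = [615/199, -328/199]
step 1: P̄ = F·P·Fᵀ + Q = [1721/199 369/199; 369/199 1634/199]
step 1: y = z − H·x̄ = [972/199]
step 1: S = H·P̄·Hᵀ + R = [16969/199]
step 1: K = P̄·Hᵀ·S⁻¹ = [-4180/16969; -4006/16969]
step 1: x' = x̄ + K·y = [32025/16969, -47536/16969]
step 1: P' = (I − K·H)·P̄ = [58951/16969 -52681/16969; -52681/16969 58690/16969]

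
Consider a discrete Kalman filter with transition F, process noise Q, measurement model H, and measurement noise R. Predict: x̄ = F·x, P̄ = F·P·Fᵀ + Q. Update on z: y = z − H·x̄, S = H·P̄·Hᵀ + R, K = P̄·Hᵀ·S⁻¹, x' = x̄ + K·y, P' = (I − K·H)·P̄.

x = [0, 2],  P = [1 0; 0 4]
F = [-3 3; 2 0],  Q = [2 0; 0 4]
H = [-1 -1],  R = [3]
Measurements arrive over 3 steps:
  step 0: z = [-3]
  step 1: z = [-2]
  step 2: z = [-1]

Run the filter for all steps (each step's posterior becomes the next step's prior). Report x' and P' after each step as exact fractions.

step 0: x' = [153/46, -3/23], P' = [481/46 -179/23; -179/23 182/23]
step 1: x' = [-13457/6319, 25306/6319], P' = [139555/6319 -112234/6319; -112234/6319 103456/6319]
step 2: x' = [-1233403/900467, 118866/47393], P' = [41146339/1800934 -868913/47393; -868913/47393 795710/47393]

step 0: x̄ = F·x = [6, 0]
step 0: P̄ = F·P·Fᵀ + Q = [47 -6; -6 8]
step 0: y = z − H·x̄ = [3]
step 0: S = H·P̄·Hᵀ + R = [46]
step 0: K = P̄·Hᵀ·S⁻¹ = [-41/46; -1/23]
step 0: x' = x̄ + K·y = [153/46, -3/23]
step 0: P' = (I − K·H)·P̄ = [481/46 -179/23; -179/23 182/23]
step 1: x̄ = F·x = [-477/46, 153/23]
step 1: P̄ = F·P·Fᵀ + Q = [14141/46 -2517/23; -2517/23 1054/23]
step 1: y = z − H·x̄ = [-263/46]
step 1: S = H·P̄·Hᵀ + R = [6319/46]
step 1: K = P̄·Hᵀ·S⁻¹ = [-9107/6319; 2926/6319]
step 1: x' = x̄ + K·y = [-13457/6319, 25306/6319]
step 1: P' = (I − K·H)·P̄ = [139555/6319 -112234/6319; -112234/6319 103456/6319]
step 2: x̄ = F·x = [116289/6319, -26914/6319]
step 2: P̄ = F·P·Fᵀ + Q = [4219949/6319 -1510734/6319; -1510734/6319 583496/6319]
step 2: y = z − H·x̄ = [83056/6319]
step 2: S = H·P̄·Hᵀ + R = [1800934/6319]
step 2: K = P̄·Hᵀ·S⁻¹ = [-2709215/1800934; 24401/47393]
step 2: x' = x̄ + K·y = [-1233403/900467, 118866/47393]
step 2: P' = (I − K·H)·P̄ = [41146339/1800934 -868913/47393; -868913/47393 795710/47393]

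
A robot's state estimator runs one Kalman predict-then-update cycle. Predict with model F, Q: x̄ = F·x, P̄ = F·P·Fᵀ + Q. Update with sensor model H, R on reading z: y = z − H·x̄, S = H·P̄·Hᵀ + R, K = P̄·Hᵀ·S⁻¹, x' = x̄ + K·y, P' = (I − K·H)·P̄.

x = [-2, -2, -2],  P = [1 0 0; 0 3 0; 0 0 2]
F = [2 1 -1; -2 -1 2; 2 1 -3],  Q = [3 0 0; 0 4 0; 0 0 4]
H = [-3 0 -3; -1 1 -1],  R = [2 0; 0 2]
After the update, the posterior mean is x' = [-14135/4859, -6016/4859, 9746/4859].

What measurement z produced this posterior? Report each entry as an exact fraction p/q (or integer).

z = [3, -1]

x̄ = F·x = [-4, 2, 0]
P̄ = F·P·Fᵀ + Q = [12 -11 13; -11 19 -19; 13 -19 29]
S = H·P̄·Hᵀ + R = [605 291; 291 148]
K = P̄·Hᵀ·S⁻¹ = [-624/4859 45/4859; -939/4859 3455/4859; -897/4859 -239/4859]
x' − x̄ = [5301/4859, -15734/4859, 9746/4859] = K·y
y = (KᵀK)⁻¹·Kᵀ·(x' − x̄) = [-9, -7]
z = y + H·x̄ = [-9, -7] + [12, 6] = [3, -1]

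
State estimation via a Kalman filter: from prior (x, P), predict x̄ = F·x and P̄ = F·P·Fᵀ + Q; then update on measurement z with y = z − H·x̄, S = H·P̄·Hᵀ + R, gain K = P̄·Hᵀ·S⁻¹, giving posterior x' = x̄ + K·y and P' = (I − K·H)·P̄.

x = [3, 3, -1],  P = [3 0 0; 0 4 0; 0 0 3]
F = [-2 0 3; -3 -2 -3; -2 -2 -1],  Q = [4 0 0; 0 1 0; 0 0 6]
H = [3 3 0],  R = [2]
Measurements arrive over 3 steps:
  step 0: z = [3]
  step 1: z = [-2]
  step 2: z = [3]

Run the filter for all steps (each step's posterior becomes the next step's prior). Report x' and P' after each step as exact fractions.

step 0: x' = [-531/433, 942/433, -209/433], P' = [13417/433 -13383/433 -5739/433; -13383/433 13445/433 5785/433; -5739/433 5785/433 6499/433]
step 1: x' = [-166035/101296, 98697/101296, -110293/101296], P' = [98500663/1114256 -98233173/1114256 -34097935/1114256; -98233173/1114256 98213103/1114256 34064861/1114256; -34097935/1114256 34064861/1114256 19187143/1114256]
step 2: x' = [-8515026318/1613743955, 10131108807/1613743955, 284988922/94926115], P' = [503751503451/8068719775 -501944281809/8068719775 -10195391719/474630575; -501944281809/8068719775 501929613781/8068719775 10183654621/474630575; -10195391719/474630575 10183654621/474630575 6657002937/474630575]

step 0: x̄ = F·x = [-9, -12, -11]
step 0: P̄ = F·P·Fᵀ + Q = [43 -9 3; -9 71 43; 3 43 37]
step 0: y = z − H·x̄ = [66]
step 0: S = H·P̄·Hᵀ + R = [866]
step 0: K = P̄·Hᵀ·S⁻¹ = [51/433; 93/433; 69/433]
step 0: x' = x̄ + K·y = [-531/433, 942/433, -209/433]
step 0: P' = (I − K·H)·P̄ = [13417/433 -13383/433 -5739/433; -13383/433 13445/433 5785/433; -5739/433 5785/433 6499/433]
step 1: x̄ = F·x = [435/433, 336/433, -613/433]
step 1: P̄ = F·P·Fᵀ + Q = [182759/433 -49014/433 -31115/433; -49014/433 38979/433 14578/433; -31115/433 14578/433 9665/433]
step 1: y = z − H·x̄ = [-3179/433]
step 1: S = H·P̄·Hᵀ + R = [1114256/433]
step 1: K = P̄·Hᵀ·S⁻¹ = [401235/1114256; -30105/1114256; -49611/1114256]
step 1: x' = x̄ + K·y = [-166035/101296, 98697/101296, -110293/101296]
step 1: P' = (I − K·H)·P̄ = [98500663/1114256 -98233173/1114256 -34097935/1114256; -98233173/1114256 98213103/1114256 34064861/1114256; -34097935/1114256 34064861/1114256 19187143/1114256]
step 2: x̄ = F·x = [1191/101296, 315795/50648, 244969/101296]
step 2: P̄ = F·P·Fᵀ + Q = [980319183/1114256 -38354181/557128 -124488895/1114256; -38354181/557128 17343587/278564 12361781/557128; -124488895/1114256 12361781/557128 26730063/1114256]
step 2: y = z − H·x̄ = [-1594455/101296]
step 2: S = H·P̄·Hᵀ + R = [8068719775/1114256]
step 2: K = P̄·Hᵀ·S⁻¹ = [2710832463/8068719775; -22002042/8068719775; -17605647/474630575]
step 2: x' = x̄ + K·y = [-8515026318/1613743955, 10131108807/1613743955, 284988922/94926115]
step 2: P' = (I − K·H)·P̄ = [503751503451/8068719775 -501944281809/8068719775 -10195391719/474630575; -501944281809/8068719775 501929613781/8068719775 10183654621/474630575; -10195391719/474630575 10183654621/474630575 6657002937/474630575]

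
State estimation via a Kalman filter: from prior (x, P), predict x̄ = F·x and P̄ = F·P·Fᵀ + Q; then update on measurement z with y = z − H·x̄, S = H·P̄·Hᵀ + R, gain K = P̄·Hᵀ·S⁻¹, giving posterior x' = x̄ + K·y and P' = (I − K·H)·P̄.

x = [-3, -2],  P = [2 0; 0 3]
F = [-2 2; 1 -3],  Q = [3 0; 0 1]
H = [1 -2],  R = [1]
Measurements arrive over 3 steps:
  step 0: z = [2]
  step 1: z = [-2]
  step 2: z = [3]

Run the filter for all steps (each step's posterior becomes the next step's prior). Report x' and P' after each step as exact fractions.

step 0: x' = [433/116, 51/58], P' = [847/232 195/116; 195/116 59/58]
step 1: x' = [-2569/694, -505/694], P' = [3787/694 3551/1388; 3551/1388 995/694]
step 2: x' = [31139/8096, 217/736], P' = [58437/8096 2527/736; 2527/736 1375/736]

step 0: x̄ = F·x = [2, 3]
step 0: P̄ = F·P·Fᵀ + Q = [23 -22; -22 30]
step 0: y = z − H·x̄ = [6]
step 0: S = H·P̄·Hᵀ + R = [232]
step 0: K = P̄·Hᵀ·S⁻¹ = [67/232; -41/116]
step 0: x' = x̄ + K·y = [433/116, 51/58]
step 0: P' = (I − K·H)·P̄ = [847/232 195/116; 195/116 59/58]
step 1: x̄ = F·x = [-331/58, 127/116]
step 1: P̄ = F·P·Fᵀ + Q = [477/58 5/116; 5/116 863/232]
step 1: y = z − H·x̄ = [171/29]
step 1: S = H·P̄·Hᵀ + R = [694/29]
step 1: K = P̄·Hᵀ·S⁻¹ = [118/347; -429/1388]
step 1: x' = x̄ + K·y = [-2569/694, -505/694]
step 1: P' = (I − K·H)·P̄ = [3787/694 3551/1388; 3551/1388 995/694]
step 2: x̄ = F·x = [2064/347, -527/347]
step 2: P̄ = F·P·Fᵀ + Q = [3503/347 330/347; 330/347 2783/694]
step 2: y = z − H·x̄ = [-2077/347]
step 2: S = H·P̄·Hᵀ + R = [8096/347]
step 2: K = P̄·Hᵀ·S⁻¹ = [2843/8096; -223/736]
step 2: x' = x̄ + K·y = [31139/8096, 217/736]
step 2: P' = (I − K·H)·P̄ = [58437/8096 2527/736; 2527/736 1375/736]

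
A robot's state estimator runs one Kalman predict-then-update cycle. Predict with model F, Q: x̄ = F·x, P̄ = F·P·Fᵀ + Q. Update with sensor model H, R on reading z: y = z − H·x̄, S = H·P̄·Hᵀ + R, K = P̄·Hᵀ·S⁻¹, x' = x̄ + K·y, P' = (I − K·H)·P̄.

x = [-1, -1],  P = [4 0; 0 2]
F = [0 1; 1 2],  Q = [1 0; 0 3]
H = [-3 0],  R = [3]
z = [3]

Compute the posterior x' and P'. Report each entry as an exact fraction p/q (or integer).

x̄ = F·x = [-1, -3]
P̄ = F·P·Fᵀ + Q = [3 4; 4 15]
y = z − H·x̄ = [0]
S = H·P̄·Hᵀ + R = [30]
K = P̄·Hᵀ·S⁻¹ = [-3/10; -2/5]
x' = x̄ + K·y = [-1, -3]
P' = (I − K·H)·P̄ = [3/10 2/5; 2/5 51/5]

x' = [-1, -3]
P' = [3/10 2/5; 2/5 51/5]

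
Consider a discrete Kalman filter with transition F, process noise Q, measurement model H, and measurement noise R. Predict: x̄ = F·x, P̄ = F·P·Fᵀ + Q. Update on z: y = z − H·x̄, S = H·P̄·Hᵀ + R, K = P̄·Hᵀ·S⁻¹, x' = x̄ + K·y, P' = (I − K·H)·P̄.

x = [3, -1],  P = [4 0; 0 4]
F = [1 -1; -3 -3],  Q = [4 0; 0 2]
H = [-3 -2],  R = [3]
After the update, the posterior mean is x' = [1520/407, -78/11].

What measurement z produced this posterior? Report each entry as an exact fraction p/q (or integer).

z = [3]

x̄ = F·x = [4, -6]
P̄ = F·P·Fᵀ + Q = [12 0; 0 74]
S = H·P̄·Hᵀ + R = [407]
K = P̄·Hᵀ·S⁻¹ = [-36/407; -4/11]
x' − x̄ = [-108/407, -12/11] = K·y
y = (KᵀK)⁻¹·Kᵀ·(x' − x̄) = [3]
z = y + H·x̄ = [3] + [0] = [3]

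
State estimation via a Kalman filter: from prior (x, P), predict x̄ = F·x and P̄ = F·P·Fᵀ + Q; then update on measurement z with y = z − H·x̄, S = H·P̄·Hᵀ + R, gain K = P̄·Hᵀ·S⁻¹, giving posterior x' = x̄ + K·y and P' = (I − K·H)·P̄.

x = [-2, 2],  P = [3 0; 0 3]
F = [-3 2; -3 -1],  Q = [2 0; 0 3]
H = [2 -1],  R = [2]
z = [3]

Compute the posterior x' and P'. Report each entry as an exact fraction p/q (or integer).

x' = [357/115, 343/115]
P' = [994/115 1866/115; 1866/115 3714/115]

x̄ = F·x = [10, 4]
P̄ = F·P·Fᵀ + Q = [41 21; 21 33]
y = z − H·x̄ = [-13]
S = H·P̄·Hᵀ + R = [115]
K = P̄·Hᵀ·S⁻¹ = [61/115; 9/115]
x' = x̄ + K·y = [357/115, 343/115]
P' = (I − K·H)·P̄ = [994/115 1866/115; 1866/115 3714/115]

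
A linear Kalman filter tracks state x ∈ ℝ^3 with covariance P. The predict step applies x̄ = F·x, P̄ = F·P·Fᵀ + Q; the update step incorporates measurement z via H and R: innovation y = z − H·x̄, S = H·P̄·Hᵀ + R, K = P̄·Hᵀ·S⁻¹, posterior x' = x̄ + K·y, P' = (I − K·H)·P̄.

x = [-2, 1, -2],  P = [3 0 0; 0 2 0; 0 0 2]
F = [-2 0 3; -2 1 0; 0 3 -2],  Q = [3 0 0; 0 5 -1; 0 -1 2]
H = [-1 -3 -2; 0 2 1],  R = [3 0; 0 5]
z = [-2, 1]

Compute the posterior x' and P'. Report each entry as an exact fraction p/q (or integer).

x' = [-10957/4898, 7/2449, 9985/4898]
P' = [76737/4898 8922/2449 -60333/4898; 8922/2449 8562/2449 -16659/2449; -60333/4898 -16659/2449 79191/4898]

x̄ = F·x = [-2, 5, 7]
P̄ = F·P·Fᵀ + Q = [33 12 -12; 12 19 5; -12 5 28]
y = z − H·x̄ = [25, -16]
S = H·P̄·Hᵀ + R = [403 -217; -217 129]
K = P̄·Hᵀ·S⁻¹ = [-3201/4898 -159/158; -430/2449 3/79; 635/4898 81/158]
x' = x̄ + K·y = [-10957/4898, 7/2449, 9985/4898]
P' = (I − K·H)·P̄ = [76737/4898 8922/2449 -60333/4898; 8922/2449 8562/2449 -16659/2449; -60333/4898 -16659/2449 79191/4898]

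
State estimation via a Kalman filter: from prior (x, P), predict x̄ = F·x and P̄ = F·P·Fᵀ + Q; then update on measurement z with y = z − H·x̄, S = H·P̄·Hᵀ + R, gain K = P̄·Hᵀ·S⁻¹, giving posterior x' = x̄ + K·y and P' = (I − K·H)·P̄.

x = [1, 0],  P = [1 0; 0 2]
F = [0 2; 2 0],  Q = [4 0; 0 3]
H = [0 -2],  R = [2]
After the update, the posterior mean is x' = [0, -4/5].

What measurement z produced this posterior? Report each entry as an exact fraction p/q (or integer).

z = [2]

x̄ = F·x = [0, 2]
P̄ = F·P·Fᵀ + Q = [12 0; 0 7]
S = H·P̄·Hᵀ + R = [30]
K = P̄·Hᵀ·S⁻¹ = [0; -7/15]
x' − x̄ = [0, -14/5] = K·y
y = (KᵀK)⁻¹·Kᵀ·(x' − x̄) = [6]
z = y + H·x̄ = [6] + [-4] = [2]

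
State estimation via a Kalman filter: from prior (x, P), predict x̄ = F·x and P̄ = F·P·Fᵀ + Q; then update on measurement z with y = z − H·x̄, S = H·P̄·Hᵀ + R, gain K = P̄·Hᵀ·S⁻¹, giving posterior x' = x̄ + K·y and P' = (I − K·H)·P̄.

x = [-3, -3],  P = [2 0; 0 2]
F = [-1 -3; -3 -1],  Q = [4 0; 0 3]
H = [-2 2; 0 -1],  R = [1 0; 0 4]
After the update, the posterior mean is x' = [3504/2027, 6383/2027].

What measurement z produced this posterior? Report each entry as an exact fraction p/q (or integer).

x̄ = F·x = [12, 12]
P̄ = F·P·Fᵀ + Q = [24 12; 12 23]
S = H·P̄·Hᵀ + R = [93 -22; -22 27]
K = P̄·Hᵀ·S⁻¹ = [-912/2027 -1644/2027; 88/2027 -1655/2027]
x' − x̄ = [-20820/2027, -17941/2027] = K·y
y = (KᵀK)⁻¹·Kᵀ·(x' − x̄) = [3, 11]
z = y + H·x̄ = [3, 11] + [0, -12] = [3, -1]

z = [3, -1]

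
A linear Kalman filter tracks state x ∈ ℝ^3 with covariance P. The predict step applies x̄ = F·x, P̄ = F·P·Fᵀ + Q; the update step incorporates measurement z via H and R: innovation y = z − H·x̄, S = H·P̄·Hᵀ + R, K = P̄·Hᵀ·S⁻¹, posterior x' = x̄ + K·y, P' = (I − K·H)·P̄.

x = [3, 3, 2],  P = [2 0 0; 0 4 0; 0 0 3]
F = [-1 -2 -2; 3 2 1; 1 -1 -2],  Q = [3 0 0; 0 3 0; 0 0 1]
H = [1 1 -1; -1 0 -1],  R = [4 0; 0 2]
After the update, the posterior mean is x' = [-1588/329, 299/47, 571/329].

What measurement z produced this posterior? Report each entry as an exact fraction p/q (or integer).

z = [-2, 3]

x̄ = F·x = [-13, 17, -4]
P̄ = F·P·Fᵀ + Q = [33 -28 18; -28 40 -8; 18 -8 19]
S = H·P̄·Hᵀ + R = [20 22; 22 90]
K = P̄·Hᵀ·S⁻¹ = [-12/329 -367/658; 36/47 10/47; 1/329 -271/658]
x' − x̄ = [2689/329, -500/47, 1887/329] = K·y
y = (KᵀK)⁻¹·Kᵀ·(x' − x̄) = [-10, -14]
z = y + H·x̄ = [-10, -14] + [8, 17] = [-2, 3]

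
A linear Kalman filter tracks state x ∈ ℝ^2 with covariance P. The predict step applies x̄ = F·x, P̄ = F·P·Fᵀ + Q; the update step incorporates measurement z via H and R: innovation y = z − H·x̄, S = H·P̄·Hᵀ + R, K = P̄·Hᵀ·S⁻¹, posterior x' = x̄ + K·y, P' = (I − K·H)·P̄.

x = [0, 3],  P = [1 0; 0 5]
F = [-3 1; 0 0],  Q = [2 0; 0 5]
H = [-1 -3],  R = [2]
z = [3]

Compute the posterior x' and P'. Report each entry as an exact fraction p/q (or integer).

x̄ = F·x = [3, 0]
P̄ = F·P·Fᵀ + Q = [16 0; 0 5]
y = z − H·x̄ = [6]
S = H·P̄·Hᵀ + R = [63]
K = P̄·Hᵀ·S⁻¹ = [-16/63; -5/21]
x' = x̄ + K·y = [31/21, -10/7]
P' = (I − K·H)·P̄ = [752/63 -80/21; -80/21 10/7]

x' = [31/21, -10/7]
P' = [752/63 -80/21; -80/21 10/7]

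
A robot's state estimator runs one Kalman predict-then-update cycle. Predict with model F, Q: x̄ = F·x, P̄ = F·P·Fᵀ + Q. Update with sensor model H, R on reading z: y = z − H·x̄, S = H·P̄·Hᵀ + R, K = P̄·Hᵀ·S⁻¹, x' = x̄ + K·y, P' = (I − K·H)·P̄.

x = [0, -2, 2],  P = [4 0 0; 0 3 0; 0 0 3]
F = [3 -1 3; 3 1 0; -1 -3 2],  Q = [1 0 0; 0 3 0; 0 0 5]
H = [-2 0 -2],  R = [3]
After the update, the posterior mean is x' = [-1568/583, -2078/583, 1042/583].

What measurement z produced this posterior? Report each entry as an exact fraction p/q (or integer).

z = [2]

x̄ = F·x = [8, -2, 10]
P̄ = F·P·Fᵀ + Q = [67 33 15; 33 42 -21; 15 -21 48]
S = H·P̄·Hᵀ + R = [583]
K = P̄·Hᵀ·S⁻¹ = [-164/583; -24/583; -126/583]
x' − x̄ = [-6232/583, -912/583, -4788/583] = K·y
y = (KᵀK)⁻¹·Kᵀ·(x' − x̄) = [38]
z = y + H·x̄ = [38] + [-36] = [2]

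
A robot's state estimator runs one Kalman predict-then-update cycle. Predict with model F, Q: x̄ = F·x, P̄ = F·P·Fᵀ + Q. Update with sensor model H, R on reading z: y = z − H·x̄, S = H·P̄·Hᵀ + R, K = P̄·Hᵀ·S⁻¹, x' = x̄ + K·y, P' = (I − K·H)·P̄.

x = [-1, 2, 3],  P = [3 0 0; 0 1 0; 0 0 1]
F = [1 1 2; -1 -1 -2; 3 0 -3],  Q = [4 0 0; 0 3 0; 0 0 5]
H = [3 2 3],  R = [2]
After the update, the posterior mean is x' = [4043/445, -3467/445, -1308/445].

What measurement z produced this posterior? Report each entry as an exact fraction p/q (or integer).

z = [3]

x̄ = F·x = [7, -7, -12]
P̄ = F·P·Fᵀ + Q = [12 -8 3; -8 11 -3; 3 -3 41]
S = H·P̄·Hᵀ + R = [445]
K = P̄·Hᵀ·S⁻¹ = [29/445; -11/445; 126/445]
x' − x̄ = [928/445, -352/445, 4032/445] = K·y
y = (KᵀK)⁻¹·Kᵀ·(x' − x̄) = [32]
z = y + H·x̄ = [32] + [-29] = [3]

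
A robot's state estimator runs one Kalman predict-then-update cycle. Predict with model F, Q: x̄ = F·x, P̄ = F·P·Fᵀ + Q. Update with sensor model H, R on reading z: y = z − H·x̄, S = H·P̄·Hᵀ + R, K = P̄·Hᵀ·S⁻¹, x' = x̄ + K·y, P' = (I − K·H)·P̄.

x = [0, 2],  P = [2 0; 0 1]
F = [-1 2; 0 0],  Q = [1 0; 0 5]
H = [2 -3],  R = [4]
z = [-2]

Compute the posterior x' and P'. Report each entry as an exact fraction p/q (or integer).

x' = [24/11, 150/77]
P' = [49/11 30/11; 30/11 160/77]

x̄ = F·x = [4, 0]
P̄ = F·P·Fᵀ + Q = [7 0; 0 5]
y = z − H·x̄ = [-10]
S = H·P̄·Hᵀ + R = [77]
K = P̄·Hᵀ·S⁻¹ = [2/11; -15/77]
x' = x̄ + K·y = [24/11, 150/77]
P' = (I − K·H)·P̄ = [49/11 30/11; 30/11 160/77]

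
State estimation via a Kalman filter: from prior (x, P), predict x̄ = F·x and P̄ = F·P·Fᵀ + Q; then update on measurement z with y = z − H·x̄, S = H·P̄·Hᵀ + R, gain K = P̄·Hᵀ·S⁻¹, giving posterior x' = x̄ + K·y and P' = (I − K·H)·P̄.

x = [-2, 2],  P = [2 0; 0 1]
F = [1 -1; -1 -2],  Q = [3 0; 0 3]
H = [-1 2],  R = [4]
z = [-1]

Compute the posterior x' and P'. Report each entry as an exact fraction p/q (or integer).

x̄ = F·x = [-4, -2]
P̄ = F·P·Fᵀ + Q = [6 0; 0 9]
y = z − H·x̄ = [-1]
S = H·P̄·Hᵀ + R = [46]
K = P̄·Hᵀ·S⁻¹ = [-3/23; 9/23]
x' = x̄ + K·y = [-89/23, -55/23]
P' = (I − K·H)·P̄ = [120/23 54/23; 54/23 45/23]

x' = [-89/23, -55/23]
P' = [120/23 54/23; 54/23 45/23]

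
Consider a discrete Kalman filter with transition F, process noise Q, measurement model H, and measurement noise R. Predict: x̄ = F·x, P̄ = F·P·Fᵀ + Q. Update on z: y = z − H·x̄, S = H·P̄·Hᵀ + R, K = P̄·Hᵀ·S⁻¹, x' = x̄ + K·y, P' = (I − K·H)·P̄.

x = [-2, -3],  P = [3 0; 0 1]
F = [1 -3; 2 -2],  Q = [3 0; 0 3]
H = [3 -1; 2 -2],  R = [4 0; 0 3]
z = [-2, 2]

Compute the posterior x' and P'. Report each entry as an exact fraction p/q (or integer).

x̄ = F·x = [7, 2]
P̄ = F·P·Fᵀ + Q = [15 12; 12 19]
y = z − H·x̄ = [-21, -8]
S = H·P̄·Hᵀ + R = [86 32; 32 43]
K = P̄·Hᵀ·S⁻¹ = [1227/2674 -270/1337; 1179/2674 -874/1337]
x' = x̄ + K·y = [-2729/2674, -5427/2674]
P' = (I − K·H)·P̄ = [2859/2674 3669/2674; 3669/2674 6291/2674]

x' = [-2729/2674, -5427/2674]
P' = [2859/2674 3669/2674; 3669/2674 6291/2674]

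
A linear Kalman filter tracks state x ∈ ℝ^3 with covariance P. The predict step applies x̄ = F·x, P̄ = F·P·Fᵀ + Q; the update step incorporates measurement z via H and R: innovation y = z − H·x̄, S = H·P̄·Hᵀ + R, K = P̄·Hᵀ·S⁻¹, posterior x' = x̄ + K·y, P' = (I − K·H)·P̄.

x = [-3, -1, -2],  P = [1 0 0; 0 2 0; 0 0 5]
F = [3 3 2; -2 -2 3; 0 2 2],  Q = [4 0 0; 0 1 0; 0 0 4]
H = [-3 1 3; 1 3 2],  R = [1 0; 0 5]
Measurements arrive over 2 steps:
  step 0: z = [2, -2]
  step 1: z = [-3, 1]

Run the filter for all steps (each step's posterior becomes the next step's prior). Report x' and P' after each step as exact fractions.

step 0: x̄ = F·x = [-16, 2, -6]
step 0: P̄ = F·P·Fᵀ + Q = [51 12 32; 12 58 22; 32 22 32]
step 0: y = z − H·x̄ = [-30, 20]
step 0: S = H·P̄·Hᵀ + R = [290 263; 263 1170]
step 0: K = P̄·Hᵀ·S⁻¹ = [-92363/270131 55625/270131; 42470/270131 43556/270131; -16866/270131 41194/270131]
step 0: x' = x̄ + K·y = [-438706/270131, 137282/270131, -290926/270131]
step 0: P' = (I − K·H)·P̄ = [1220971/270131 -1424234/270131 1664928/270131; -1424234/270131 1912358/270131 -2047530/270131; 1664928/270131 -2047530/270131 2341816/270131]
step 1: x̄ = F·x = [-1486124/270131, -269930/270131, -307288/270131]
step 1: P̄ = F·P·Fᵀ + Q = [8420313/270131 10428720/270131 1810276/270131; 10428720/270131 27077143/270131 1343628/270131; 1810276/270131 1343628/270131 1716980/270131]
step 1: y = z − H·x̄ = [-4076971/270131, 3180621/270131]
step 1: S = H·P̄·Hᵀ + R = [31487391/270131 -7808310/270131; -7808310/270131 346270135/270131]
step 1: K = P̄·Hᵀ·S⁻¹ = [-239974933/891927203 106190947/891927203; 499766149/8027344827 244273475/891927203; 108777940/2675781609 24708616/891927203]
step 1: x' = x̄ + K·y = [-34762482/891927203, 10321358206/8027344827, -3812794004/2675781609]
step 1: P' = (I − K·H)·P̄ = [2418346031/891927203 -2813185744/891927203 3276082968/891927203; -2813185744/891927203 37120776013/8027344827 -12508558328/2675781609; 3276082968/891927203 -12508558328/2675781609 4678009220/891927203]

step 0: x' = [-438706/270131, 137282/270131, -290926/270131], P' = [1220971/270131 -1424234/270131 1664928/270131; -1424234/270131 1912358/270131 -2047530/270131; 1664928/270131 -2047530/270131 2341816/270131]
step 1: x' = [-34762482/891927203, 10321358206/8027344827, -3812794004/2675781609], P' = [2418346031/891927203 -2813185744/891927203 3276082968/891927203; -2813185744/891927203 37120776013/8027344827 -12508558328/2675781609; 3276082968/891927203 -12508558328/2675781609 4678009220/891927203]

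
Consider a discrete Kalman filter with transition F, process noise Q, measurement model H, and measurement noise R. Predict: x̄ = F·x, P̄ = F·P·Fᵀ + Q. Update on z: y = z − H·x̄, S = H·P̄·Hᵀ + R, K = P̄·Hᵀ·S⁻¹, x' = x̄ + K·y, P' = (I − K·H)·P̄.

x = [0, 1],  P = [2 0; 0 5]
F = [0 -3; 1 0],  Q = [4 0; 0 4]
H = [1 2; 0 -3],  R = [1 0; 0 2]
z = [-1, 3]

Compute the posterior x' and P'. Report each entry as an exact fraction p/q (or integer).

x̄ = F·x = [-3, 0]
P̄ = F·P·Fᵀ + Q = [49 0; 0 6]
y = z − H·x̄ = [2, 3]
S = H·P̄·Hᵀ + R = [74 -36; -36 56]
K = P̄·Hᵀ·S⁻¹ = [343/356 441/712; 3/356 -225/712]
x' = x̄ + K·y = [559/712, -663/712]
P' = (I − K·H)·P̄ = [637/356 -147/356; -147/356 75/356]

x' = [559/712, -663/712]
P' = [637/356 -147/356; -147/356 75/356]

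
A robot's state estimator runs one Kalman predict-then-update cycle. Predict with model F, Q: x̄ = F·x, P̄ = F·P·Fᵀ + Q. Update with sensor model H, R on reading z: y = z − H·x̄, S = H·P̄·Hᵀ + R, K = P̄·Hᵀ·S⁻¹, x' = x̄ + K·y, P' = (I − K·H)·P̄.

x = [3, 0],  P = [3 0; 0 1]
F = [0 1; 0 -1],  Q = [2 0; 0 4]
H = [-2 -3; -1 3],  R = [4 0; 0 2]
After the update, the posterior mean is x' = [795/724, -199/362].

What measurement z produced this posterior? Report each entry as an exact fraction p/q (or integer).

z = [-1, -3]

x̄ = F·x = [0, 0]
P̄ = F·P·Fᵀ + Q = [3 -1; -1 5]
S = H·P̄·Hᵀ + R = [49 -36; -36 56]
K = P̄·Hᵀ·S⁻¹ = [-48/181 -201/724; -19/181 79/362]
x' − x̄ = [795/724, -199/362] = K·y
y = (KᵀK)⁻¹·Kᵀ·(x' − x̄) = [-1, -3]
z = y + H·x̄ = [-1, -3] + [0, 0] = [-1, -3]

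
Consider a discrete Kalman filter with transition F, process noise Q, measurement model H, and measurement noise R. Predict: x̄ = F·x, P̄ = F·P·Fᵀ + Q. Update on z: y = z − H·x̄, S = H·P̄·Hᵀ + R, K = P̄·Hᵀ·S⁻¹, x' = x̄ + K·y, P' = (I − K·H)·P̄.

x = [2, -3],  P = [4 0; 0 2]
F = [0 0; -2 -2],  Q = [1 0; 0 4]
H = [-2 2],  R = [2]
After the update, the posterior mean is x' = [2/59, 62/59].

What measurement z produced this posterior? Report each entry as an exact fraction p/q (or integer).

x̄ = F·x = [0, 2]
P̄ = F·P·Fᵀ + Q = [1 0; 0 28]
S = H·P̄·Hᵀ + R = [118]
K = P̄·Hᵀ·S⁻¹ = [-1/59; 28/59]
x' − x̄ = [2/59, -56/59] = K·y
y = (KᵀK)⁻¹·Kᵀ·(x' − x̄) = [-2]
z = y + H·x̄ = [-2] + [4] = [2]

z = [2]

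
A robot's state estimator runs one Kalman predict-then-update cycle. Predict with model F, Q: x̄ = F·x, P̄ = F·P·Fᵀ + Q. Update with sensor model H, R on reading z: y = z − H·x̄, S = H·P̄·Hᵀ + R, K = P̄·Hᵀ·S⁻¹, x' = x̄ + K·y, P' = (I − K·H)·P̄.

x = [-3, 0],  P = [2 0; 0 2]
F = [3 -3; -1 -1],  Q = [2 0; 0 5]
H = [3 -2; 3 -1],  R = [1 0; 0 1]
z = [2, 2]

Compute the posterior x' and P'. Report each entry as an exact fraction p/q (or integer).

x̄ = F·x = [-9, 3]
P̄ = F·P·Fᵀ + Q = [38 0; 0 9]
y = z − H·x̄ = [35, 32]
S = H·P̄·Hᵀ + R = [379 360; 360 352]
K = P̄·Hᵀ·S⁻¹ = [-57/238 1083/1904; -387/476 3069/3808]
x' = x̄ + K·y = [195/238, 159/476]
P' = (I − K·H)·P̄ = [437/952 1539/1904; 1539/1904 6165/3808]

x' = [195/238, 159/476]
P' = [437/952 1539/1904; 1539/1904 6165/3808]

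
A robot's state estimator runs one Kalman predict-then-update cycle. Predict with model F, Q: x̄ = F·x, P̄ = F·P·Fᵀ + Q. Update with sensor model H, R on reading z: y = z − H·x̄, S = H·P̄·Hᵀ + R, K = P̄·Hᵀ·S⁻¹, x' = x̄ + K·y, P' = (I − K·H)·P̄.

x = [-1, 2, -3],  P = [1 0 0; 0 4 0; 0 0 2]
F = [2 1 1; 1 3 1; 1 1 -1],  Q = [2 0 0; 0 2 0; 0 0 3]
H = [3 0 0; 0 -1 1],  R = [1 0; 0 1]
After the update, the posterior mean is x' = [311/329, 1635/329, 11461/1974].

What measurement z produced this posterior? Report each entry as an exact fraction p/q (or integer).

z = [3, 1]

x̄ = F·x = [-3, 2, 4]
P̄ = F·P·Fᵀ + Q = [12 16 4; 16 41 11; 4 11 10]
S = H·P̄·Hᵀ + R = [109 -36; -36 30]
K = P̄·Hᵀ·S⁻¹ = [108/329 -2/329; 60/329 -257/329; 54/329 323/1974]
x' − x̄ = [1298/329, 977/329, 3565/1974] = K·y
y = (KᵀK)⁻¹·Kᵀ·(x' − x̄) = [12, -1]
z = y + H·x̄ = [12, -1] + [-9, 2] = [3, 1]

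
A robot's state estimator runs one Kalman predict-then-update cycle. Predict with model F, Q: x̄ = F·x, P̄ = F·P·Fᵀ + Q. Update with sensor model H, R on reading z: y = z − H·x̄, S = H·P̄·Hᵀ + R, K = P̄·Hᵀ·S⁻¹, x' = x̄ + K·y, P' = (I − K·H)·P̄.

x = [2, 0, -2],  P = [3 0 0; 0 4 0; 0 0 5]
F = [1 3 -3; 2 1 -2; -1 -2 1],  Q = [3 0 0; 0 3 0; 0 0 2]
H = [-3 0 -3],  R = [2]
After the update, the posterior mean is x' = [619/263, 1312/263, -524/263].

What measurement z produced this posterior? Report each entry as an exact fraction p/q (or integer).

x̄ = F·x = [8, 8, -4]
P̄ = F·P·Fᵀ + Q = [87 48 -42; 48 39 -24; -42 -24 26]
S = H·P̄·Hᵀ + R = [263]
K = P̄·Hᵀ·S⁻¹ = [-135/263; -72/263; 48/263]
x' − x̄ = [-1485/263, -792/263, 528/263] = K·y
y = (KᵀK)⁻¹·Kᵀ·(x' − x̄) = [11]
z = y + H·x̄ = [11] + [-12] = [-1]

z = [-1]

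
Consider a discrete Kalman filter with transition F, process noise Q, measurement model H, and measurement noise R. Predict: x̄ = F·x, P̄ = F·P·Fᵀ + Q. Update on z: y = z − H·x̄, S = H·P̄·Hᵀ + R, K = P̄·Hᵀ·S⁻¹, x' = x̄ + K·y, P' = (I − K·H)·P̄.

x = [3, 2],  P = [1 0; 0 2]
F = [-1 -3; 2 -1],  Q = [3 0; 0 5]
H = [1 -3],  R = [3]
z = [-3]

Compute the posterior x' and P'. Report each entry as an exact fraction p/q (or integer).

x' = [-36/5, -61/50]
P' = [21 69/10; 69/10 259/100]

x̄ = F·x = [-9, 4]
P̄ = F·P·Fᵀ + Q = [22 4; 4 11]
y = z − H·x̄ = [18]
S = H·P̄·Hᵀ + R = [100]
K = P̄·Hᵀ·S⁻¹ = [1/10; -29/100]
x' = x̄ + K·y = [-36/5, -61/50]
P' = (I − K·H)·P̄ = [21 69/10; 69/10 259/100]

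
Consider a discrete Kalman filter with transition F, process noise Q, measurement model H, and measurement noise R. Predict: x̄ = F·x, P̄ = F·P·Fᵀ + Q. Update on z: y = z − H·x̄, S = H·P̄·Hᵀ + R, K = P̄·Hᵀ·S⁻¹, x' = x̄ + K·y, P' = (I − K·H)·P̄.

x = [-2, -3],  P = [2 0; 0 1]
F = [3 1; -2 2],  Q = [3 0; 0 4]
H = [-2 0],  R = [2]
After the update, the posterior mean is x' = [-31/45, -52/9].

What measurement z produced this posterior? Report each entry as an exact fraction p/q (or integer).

z = [1]

x̄ = F·x = [-9, -2]
P̄ = F·P·Fᵀ + Q = [22 -10; -10 16]
S = H·P̄·Hᵀ + R = [90]
K = P̄·Hᵀ·S⁻¹ = [-22/45; 2/9]
x' − x̄ = [374/45, -34/9] = K·y
y = (KᵀK)⁻¹·Kᵀ·(x' − x̄) = [-17]
z = y + H·x̄ = [-17] + [18] = [1]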